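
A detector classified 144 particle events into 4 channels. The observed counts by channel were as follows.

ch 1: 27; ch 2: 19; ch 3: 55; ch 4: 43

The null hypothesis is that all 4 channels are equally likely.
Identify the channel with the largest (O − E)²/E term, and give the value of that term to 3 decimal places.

Under H₀ each category has probability 1/4, so each expected count is 144/4 = 36.
ch 1: (27 − 36)²/36 = 81/36 = 2.2500
ch 2: (19 − 36)²/36 = 289/36 = 8.0278
ch 3: (55 − 36)²/36 = 361/36 = 10.0278
ch 4: (43 − 36)²/36 = 49/36 = 1.3611
The largest term is for ch 3: 10.028.

ch 3, 10.028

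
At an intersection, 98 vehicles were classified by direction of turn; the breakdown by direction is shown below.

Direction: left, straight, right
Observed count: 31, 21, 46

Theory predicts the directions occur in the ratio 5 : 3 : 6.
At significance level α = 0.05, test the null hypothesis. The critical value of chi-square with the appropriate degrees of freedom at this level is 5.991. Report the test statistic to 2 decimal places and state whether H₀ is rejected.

0.84; do not reject

Ratio total = 14. Expected counts: 98×5/14 = 35, 98×3/14 = 21, 98×6/14 = 42.
χ² = (31−35)²/35 + (21−21)²/21 + (46−42)²/42
   = 0.457 + 0.000 + 0.381
Sum = 0.84
df = 2. Since 0.84 < 5.991, we do not reject H₀.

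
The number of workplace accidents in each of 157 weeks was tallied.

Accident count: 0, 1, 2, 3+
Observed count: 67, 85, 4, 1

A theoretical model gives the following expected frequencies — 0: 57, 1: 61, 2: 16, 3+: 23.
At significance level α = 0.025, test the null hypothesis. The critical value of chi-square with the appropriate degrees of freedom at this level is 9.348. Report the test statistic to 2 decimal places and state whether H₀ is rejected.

41.24; reject

0: (67 − 57)²/57 = 100/57 = 1.754
1: (85 − 61)²/61 = 576/61 = 9.443
2: (4 − 16)²/16 = 144/16 = 9.000
3+: (1 − 23)²/23 = 484/23 = 21.043
Sum = 41.24
df = 3. Since 41.24 > 9.348, we reject H₀.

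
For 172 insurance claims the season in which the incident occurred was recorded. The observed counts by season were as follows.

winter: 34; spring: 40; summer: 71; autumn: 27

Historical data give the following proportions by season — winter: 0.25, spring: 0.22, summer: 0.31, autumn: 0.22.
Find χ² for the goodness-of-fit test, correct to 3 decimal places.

Expected counts E_i = n·p_i: 172×0.25 = 43, 172×0.22 = 37.84, 172×0.31 = 53.32, 172×0.22 = 37.84.
winter: (34 − 43)²/43 = 81/43 = 1.8837
spring: (40 − 37.84)²/37.84 = 4.6656/37.84 = 0.1233
summer: (71 − 53.32)²/53.32 = 312.5824/53.32 = 5.8624
autumn: (27 − 37.84)²/37.84 = 117.5056/37.84 = 3.1053
Sum = 10.975

10.975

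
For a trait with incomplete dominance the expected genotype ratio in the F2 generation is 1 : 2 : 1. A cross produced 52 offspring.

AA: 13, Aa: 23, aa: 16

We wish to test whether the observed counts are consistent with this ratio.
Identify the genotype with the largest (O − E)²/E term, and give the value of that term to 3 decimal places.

Ratio total = 4. Expected counts: 52×1/4 = 13, 52×2/4 = 26, 52×1/4 = 13.
χ² = (13−13)²/13 + (23−26)²/26 + (16−13)²/13
   = 0.0000 + 0.3462 + 0.6923
The largest term is for aa: 0.692.

aa, 0.692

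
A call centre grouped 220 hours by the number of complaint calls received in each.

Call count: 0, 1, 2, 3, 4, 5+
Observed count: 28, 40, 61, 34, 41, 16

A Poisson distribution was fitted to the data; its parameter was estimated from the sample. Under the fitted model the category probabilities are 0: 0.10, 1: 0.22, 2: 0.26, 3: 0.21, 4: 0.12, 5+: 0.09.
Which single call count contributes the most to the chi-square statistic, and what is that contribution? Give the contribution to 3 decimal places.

Expected counts E_i = n·p_i: 220×0.10 = 22, 220×0.22 = 48.4, 220×0.26 = 57.2, 220×0.21 = 46.2, 220×0.12 = 26.4, 220×0.09 = 19.8.
cat         O        E   (O−E)²/E
0          28       22     1.6364
1          40     48.4     1.4579
2          61     57.2     0.2524
3          34     46.2     3.2216
4          41     26.4     8.0742
5+         16     19.8     0.7293
The largest term is for 4: 8.074.

4, 8.074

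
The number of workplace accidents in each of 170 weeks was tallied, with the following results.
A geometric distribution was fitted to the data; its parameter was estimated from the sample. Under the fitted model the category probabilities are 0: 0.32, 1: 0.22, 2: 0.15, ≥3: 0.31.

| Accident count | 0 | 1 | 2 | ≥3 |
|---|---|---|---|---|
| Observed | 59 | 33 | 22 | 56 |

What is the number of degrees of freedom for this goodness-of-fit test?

2

There are k = 4 categories and 1 parameter estimated from the data, so df = 4 − 1 − 1 = 2.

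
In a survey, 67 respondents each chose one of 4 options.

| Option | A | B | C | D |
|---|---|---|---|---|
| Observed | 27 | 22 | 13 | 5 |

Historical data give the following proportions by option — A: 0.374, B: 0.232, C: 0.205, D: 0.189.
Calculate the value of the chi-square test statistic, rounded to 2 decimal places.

7.51

Expected counts E_i = n·p_i: 67×0.374 = 25.058, 67×0.232 = 15.544, 67×0.205 = 13.735, 67×0.189 = 12.663.
cat         O        E   (O−E)²/E
A          27   25.058      0.151
B          22   15.544      2.681
C          13   13.735      0.039
D           5   12.663      4.637
Sum = 7.51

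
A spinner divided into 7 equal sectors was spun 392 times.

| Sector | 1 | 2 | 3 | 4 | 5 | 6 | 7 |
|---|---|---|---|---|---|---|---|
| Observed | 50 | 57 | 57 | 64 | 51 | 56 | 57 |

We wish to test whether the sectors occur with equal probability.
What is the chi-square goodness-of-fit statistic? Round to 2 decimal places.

2.29

Under H₀ each category has probability 1/7, so each expected count is 392/7 = 56.
χ² = (50−56)²/56 + (57−56)²/56 + (57−56)²/56 + (64−56)²/56 + (51−56)²/56 + (56−56)²/56 + (57−56)²/56
   = 0.643 + 0.018 + 0.018 + 1.143 + 0.446 + 0.000 + 0.018
Sum = 2.29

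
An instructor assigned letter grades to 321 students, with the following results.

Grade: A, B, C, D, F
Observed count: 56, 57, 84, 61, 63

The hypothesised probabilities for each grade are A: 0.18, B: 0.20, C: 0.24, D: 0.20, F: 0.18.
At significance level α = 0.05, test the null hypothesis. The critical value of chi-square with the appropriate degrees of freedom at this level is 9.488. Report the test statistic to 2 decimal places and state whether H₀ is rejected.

2.12; do not reject

Expected counts E_i = n·p_i: 321×0.18 = 57.78, 321×0.20 = 64.2, 321×0.24 = 77.04, 321×0.20 = 64.2, 321×0.18 = 57.78.
χ² = (56−57.78)²/57.78 + (57−64.2)²/64.2 + (84−77.04)²/77.04 + (61−64.2)²/64.2 + (63−57.78)²/57.78
   = 0.055 + 0.807 + 0.629 + 0.160 + 0.472
Sum = 2.12
df = 4. Since 2.12 < 9.488, we do not reject H₀.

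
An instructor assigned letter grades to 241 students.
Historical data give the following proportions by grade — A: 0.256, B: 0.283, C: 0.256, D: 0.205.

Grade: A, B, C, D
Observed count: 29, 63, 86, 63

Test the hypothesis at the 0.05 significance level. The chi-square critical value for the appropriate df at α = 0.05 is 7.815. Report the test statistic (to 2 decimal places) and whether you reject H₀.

Expected counts E_i = n·p_i: 241×0.256 = 61.696, 241×0.283 = 68.203, 241×0.256 = 61.696, 241×0.205 = 49.405.
A: (29 − 61.696)²/61.696 = 1069.028416/61.696 = 17.327
B: (63 − 68.203)²/68.203 = 27.071209/68.203 = 0.397
C: (86 − 61.696)²/61.696 = 590.684416/61.696 = 9.574
D: (63 − 49.405)²/49.405 = 184.824025/49.405 = 3.741
Sum = 31.04
df = 3. Since 31.04 > 7.815, we reject H₀.

31.04; reject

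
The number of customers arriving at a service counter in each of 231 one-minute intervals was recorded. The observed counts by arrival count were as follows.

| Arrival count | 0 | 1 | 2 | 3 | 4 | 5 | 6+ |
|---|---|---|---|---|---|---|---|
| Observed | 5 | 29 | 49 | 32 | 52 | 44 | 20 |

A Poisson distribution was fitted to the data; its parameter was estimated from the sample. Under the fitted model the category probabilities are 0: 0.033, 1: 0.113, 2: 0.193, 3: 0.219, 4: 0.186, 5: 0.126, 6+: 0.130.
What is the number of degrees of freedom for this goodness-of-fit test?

5

There are k = 7 categories and 1 parameter estimated from the data, so df = 7 − 1 − 1 = 5.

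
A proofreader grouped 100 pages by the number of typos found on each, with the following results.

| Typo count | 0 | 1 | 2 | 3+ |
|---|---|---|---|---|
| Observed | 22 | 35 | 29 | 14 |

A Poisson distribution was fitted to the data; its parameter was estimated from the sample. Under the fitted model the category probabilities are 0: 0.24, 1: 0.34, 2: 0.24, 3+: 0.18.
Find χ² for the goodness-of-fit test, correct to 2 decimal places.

2.13

Expected counts E_i = n·p_i: 100×0.24 = 24, 100×0.34 = 34, 100×0.24 = 24, 100×0.18 = 18.
0: (22 − 24)²/24 = 4/24 = 0.167
1: (35 − 34)²/34 = 1/34 = 0.029
2: (29 − 24)²/24 = 25/24 = 1.042
3+: (14 − 18)²/18 = 16/18 = 0.889
Sum = 2.13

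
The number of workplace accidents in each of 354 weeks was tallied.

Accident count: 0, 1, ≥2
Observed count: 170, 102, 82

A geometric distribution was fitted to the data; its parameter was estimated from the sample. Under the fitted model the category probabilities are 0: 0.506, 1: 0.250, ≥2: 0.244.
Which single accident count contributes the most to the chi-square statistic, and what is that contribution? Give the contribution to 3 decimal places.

Expected counts E_i = n·p_i: 354×0.506 = 179.124, 354×0.250 = 88.5, 354×0.244 = 86.376.
cat         O        E   (O−E)²/E
0         170  179.124     0.4647
1         102     88.5     2.0593
≥2         82   86.376     0.2217
The largest term is for 1: 2.059.

1, 2.059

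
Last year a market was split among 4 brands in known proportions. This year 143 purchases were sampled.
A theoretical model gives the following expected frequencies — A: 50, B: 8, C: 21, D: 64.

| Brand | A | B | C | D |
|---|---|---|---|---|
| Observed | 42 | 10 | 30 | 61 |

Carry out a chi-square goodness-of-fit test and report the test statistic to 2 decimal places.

cat         O        E   (O−E)²/E
A          42       50      1.280
B          10        8      0.500
C          30       21      3.857
D          61       64      0.141
Sum = 5.78

5.78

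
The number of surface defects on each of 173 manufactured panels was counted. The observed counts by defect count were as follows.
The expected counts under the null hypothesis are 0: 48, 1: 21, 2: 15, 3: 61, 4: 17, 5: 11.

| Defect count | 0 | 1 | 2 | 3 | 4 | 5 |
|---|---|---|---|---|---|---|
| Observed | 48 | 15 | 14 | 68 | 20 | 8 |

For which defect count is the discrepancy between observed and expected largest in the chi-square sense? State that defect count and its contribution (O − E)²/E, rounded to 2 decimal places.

0: (48 − 48)²/48 = 0/48 = 0.000
1: (15 − 21)²/21 = 36/21 = 1.714
2: (14 − 15)²/15 = 1/15 = 0.067
3: (68 − 61)²/61 = 49/61 = 0.803
4: (20 − 17)²/17 = 9/17 = 0.529
5: (8 − 11)²/11 = 9/11 = 0.818
The largest term is for 1: 1.71.

1, 1.71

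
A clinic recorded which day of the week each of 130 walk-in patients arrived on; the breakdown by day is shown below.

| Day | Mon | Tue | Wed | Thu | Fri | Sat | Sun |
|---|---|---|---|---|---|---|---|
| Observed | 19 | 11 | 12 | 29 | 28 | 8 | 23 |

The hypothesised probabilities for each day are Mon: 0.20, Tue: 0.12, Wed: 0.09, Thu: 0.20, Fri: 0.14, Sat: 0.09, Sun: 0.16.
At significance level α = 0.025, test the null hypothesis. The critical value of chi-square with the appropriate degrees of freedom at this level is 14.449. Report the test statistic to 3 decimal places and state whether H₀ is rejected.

Expected counts E_i = n·p_i: 130×0.20 = 26, 130×0.12 = 15.6, 130×0.09 = 11.7, 130×0.20 = 26, 130×0.14 = 18.2, 130×0.09 = 11.7, 130×0.16 = 20.8.
χ² = (19−26)²/26 + (11−15.6)²/15.6 + (12−11.7)²/11.7 + (29−26)²/26 + (28−18.2)²/18.2 + (8−11.7)²/11.7 + (23−20.8)²/20.8
   = 1.8846 + 1.3564 + 0.0077 + 0.3462 + 5.2769 + 1.1701 + 0.2327
Sum = 10.275
df = 6. Since 10.275 < 14.449, we do not reject H₀.

10.275; do not reject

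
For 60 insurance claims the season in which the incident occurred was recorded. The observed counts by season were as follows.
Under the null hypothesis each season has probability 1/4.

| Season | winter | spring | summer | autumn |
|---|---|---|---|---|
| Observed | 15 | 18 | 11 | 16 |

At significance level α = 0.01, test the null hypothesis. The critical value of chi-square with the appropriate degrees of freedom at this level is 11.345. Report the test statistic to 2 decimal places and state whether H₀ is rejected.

1.73; do not reject

Under H₀ each category has probability 1/4, so each expected count is 60/4 = 15.
cat         O        E   (O−E)²/E
winter     15       15      0.000
spring     18       15      0.600
summer     11       15      1.067
autumn     16       15      0.067
Sum = 1.73
df = 3. Since 1.73 < 11.345, we do not reject H₀.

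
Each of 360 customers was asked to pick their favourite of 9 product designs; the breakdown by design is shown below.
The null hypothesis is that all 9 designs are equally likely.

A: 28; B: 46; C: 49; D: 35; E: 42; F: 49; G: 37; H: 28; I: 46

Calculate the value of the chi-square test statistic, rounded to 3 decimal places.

Expected count for each of the 9 categories: 360/9 = 40.
A: (28 − 40)²/40 = 144/40 = 3.6000
B: (46 − 40)²/40 = 36/40 = 0.9000
C: (49 − 40)²/40 = 81/40 = 2.0250
D: (35 − 40)²/40 = 25/40 = 0.6250
E: (42 − 40)²/40 = 4/40 = 0.1000
F: (49 − 40)²/40 = 81/40 = 2.0250
G: (37 − 40)²/40 = 9/40 = 0.2250
H: (28 − 40)²/40 = 144/40 = 3.6000
I: (46 − 40)²/40 = 36/40 = 0.9000
Sum = 14.000

14.000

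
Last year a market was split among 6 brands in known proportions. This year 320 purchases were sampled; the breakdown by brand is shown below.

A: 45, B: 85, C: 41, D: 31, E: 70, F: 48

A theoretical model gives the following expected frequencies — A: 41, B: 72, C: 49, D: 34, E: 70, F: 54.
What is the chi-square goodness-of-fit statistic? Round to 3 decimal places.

4.975

χ² = (45−41)²/41 + (85−72)²/72 + (41−49)²/49 + (31−34)²/34 + (70−70)²/70 + (48−54)²/54
   = 0.3902 + 2.3472 + 1.3061 + 0.2647 + 0.0000 + 0.6667
Sum = 4.975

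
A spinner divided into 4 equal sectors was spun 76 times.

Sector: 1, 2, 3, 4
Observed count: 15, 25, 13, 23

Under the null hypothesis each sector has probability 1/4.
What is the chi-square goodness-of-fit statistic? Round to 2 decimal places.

5.47

Under H₀ each category has probability 1/4, so each expected count is 76/4 = 19.
1: (15 − 19)²/19 = 16/19 = 0.842
2: (25 − 19)²/19 = 36/19 = 1.895
3: (13 − 19)²/19 = 36/19 = 1.895
4: (23 − 19)²/19 = 16/19 = 0.842
Sum = 5.47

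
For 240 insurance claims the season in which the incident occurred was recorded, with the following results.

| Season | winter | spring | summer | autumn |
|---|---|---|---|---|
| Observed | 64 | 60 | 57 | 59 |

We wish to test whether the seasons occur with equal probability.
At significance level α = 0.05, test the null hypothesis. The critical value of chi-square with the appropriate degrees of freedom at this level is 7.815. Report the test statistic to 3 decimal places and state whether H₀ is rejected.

Under H₀ each category has probability 1/4, so each expected count is 240/4 = 60.
cat         O        E   (O−E)²/E
winter     64       60     0.2667
spring     60       60     0.0000
summer     57       60     0.1500
autumn     59       60     0.0167
Sum = 0.433
df = 3. Since 0.433 < 7.815, we do not reject H₀.

0.433; do not reject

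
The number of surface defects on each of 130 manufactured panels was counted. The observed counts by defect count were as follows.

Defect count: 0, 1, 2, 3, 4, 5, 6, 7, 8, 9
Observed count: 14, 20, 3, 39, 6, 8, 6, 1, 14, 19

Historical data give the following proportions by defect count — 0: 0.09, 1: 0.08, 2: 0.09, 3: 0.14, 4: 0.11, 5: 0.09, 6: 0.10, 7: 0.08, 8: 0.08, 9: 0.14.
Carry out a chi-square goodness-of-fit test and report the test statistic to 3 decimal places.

Expected counts E_i = n·p_i: 130×0.09 = 11.7, 130×0.08 = 10.4, 130×0.09 = 11.7, 130×0.14 = 18.2, 130×0.11 = 14.3, 130×0.09 = 11.7, 130×0.10 = 13, 130×0.08 = 10.4, 130×0.08 = 10.4, 130×0.14 = 18.2.
χ² = (14−11.7)²/11.7 + (20−10.4)²/10.4 + (3−11.7)²/11.7 + (39−18.2)²/18.2 + (6−14.3)²/14.3 + (8−11.7)²/11.7 + (6−13)²/13 + (1−10.4)²/10.4 + (14−10.4)²/10.4 + (19−18.2)²/18.2
   = 0.4521 + 8.8615 + 6.4692 + 23.7714 + 4.8175 + 1.1701 + 3.7692 + 8.4962 + 1.2462 + 0.0352
Sum = 59.089

59.089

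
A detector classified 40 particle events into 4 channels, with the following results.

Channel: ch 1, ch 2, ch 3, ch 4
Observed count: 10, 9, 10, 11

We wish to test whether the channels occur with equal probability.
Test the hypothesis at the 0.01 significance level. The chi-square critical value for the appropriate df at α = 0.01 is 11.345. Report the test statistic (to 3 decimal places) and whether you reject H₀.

0.200; do not reject

Under H₀ each category has probability 1/4, so each expected count is 40/4 = 10.
ch 1: (10 − 10)²/10 = 0/10 = 0.0000
ch 2: (9 − 10)²/10 = 1/10 = 0.1000
ch 3: (10 − 10)²/10 = 0/10 = 0.0000
ch 4: (11 − 10)²/10 = 1/10 = 0.1000
Sum = 0.200
df = 3. Since 0.200 < 11.345, we do not reject H₀.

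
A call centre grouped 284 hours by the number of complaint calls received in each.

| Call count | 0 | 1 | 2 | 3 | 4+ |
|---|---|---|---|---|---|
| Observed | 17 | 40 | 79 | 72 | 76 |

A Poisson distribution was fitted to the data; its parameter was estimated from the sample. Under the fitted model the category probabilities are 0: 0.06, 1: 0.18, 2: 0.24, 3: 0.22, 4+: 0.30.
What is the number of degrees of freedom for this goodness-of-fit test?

There are k = 5 categories and 1 parameter estimated from the data, so df = 5 − 1 − 1 = 3.

3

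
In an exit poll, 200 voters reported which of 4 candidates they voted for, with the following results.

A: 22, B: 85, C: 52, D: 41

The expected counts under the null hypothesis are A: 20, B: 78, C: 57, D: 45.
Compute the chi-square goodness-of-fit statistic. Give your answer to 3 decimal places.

1.622

cat         O        E   (O−E)²/E
A          22       20     0.2000
B          85       78     0.6282
C          52       57     0.4386
D          41       45     0.3556
Sum = 1.622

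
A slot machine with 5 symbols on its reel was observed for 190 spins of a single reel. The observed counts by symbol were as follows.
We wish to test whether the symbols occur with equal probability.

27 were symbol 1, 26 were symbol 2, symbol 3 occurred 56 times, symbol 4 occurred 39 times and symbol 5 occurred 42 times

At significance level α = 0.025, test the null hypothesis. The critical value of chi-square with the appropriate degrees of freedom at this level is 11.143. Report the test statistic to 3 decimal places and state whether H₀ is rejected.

Expected count for each of the 5 categories: 190/5 = 38.
symbol 1: (27 − 38)²/38 = 121/38 = 3.1842
symbol 2: (26 − 38)²/38 = 144/38 = 3.7895
symbol 3: (56 − 38)²/38 = 324/38 = 8.5263
symbol 4: (39 − 38)²/38 = 1/38 = 0.0263
symbol 5: (42 − 38)²/38 = 16/38 = 0.4211
Sum = 15.947
df = 4. Since 15.947 > 11.143, we reject H₀.

15.947; reject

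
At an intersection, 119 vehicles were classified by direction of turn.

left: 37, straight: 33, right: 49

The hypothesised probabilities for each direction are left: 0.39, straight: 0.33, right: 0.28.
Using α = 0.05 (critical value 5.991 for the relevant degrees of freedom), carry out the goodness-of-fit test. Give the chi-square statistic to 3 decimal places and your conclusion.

Expected counts E_i = n·p_i: 119×0.39 = 46.41, 119×0.33 = 39.27, 119×0.28 = 33.32.
left: (37 − 46.41)²/46.41 = 88.5481/46.41 = 1.9080
straight: (33 − 39.27)²/39.27 = 39.3129/39.27 = 1.0011
right: (49 − 33.32)²/33.32 = 245.8624/33.32 = 7.3788
Sum = 10.288
df = 2. Since 10.288 > 5.991, we reject H₀.

10.288; reject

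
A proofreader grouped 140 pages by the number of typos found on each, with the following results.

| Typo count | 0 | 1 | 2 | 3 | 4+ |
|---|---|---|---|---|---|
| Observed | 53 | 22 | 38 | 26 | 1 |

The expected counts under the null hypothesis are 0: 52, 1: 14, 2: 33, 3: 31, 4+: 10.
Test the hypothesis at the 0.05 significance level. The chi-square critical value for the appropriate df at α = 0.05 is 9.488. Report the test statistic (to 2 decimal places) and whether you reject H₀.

14.25; reject

cat         O        E   (O−E)²/E
0          53       52      0.019
1          22       14      4.571
2          38       33      0.758
3          26       31      0.806
4+          1       10      8.100
Sum = 14.25
df = 4. Since 14.25 > 9.488, we reject H₀.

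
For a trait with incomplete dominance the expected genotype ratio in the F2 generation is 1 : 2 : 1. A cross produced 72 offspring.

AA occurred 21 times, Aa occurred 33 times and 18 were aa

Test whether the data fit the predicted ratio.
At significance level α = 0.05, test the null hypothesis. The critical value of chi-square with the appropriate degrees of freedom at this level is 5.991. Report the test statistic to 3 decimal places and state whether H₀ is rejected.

Ratio total = 4. Expected counts: 72×1/4 = 18, 72×2/4 = 36, 72×1/4 = 18.
AA: (21 − 18)²/18 = 9/18 = 0.5000
Aa: (33 − 36)²/36 = 9/36 = 0.2500
aa: (18 − 18)²/18 = 0/18 = 0.0000
Sum = 0.750
df = 2. Since 0.750 < 5.991, we do not reject H₀.

0.750; do not reject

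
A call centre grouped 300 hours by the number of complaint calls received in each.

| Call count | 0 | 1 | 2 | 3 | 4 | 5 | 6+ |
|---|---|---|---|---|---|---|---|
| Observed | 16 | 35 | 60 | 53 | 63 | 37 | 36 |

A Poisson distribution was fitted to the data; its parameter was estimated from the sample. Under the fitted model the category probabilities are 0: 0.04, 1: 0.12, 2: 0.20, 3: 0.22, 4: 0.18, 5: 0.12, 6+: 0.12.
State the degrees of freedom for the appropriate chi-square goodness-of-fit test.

5

There are k = 7 categories and 1 parameter estimated from the data, so df = 7 − 1 − 1 = 5.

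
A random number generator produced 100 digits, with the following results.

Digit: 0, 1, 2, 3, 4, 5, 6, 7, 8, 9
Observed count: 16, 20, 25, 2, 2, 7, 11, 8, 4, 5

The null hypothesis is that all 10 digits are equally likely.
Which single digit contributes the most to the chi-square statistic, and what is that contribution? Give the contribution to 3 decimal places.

Expected count for each of the 10 categories: 100/10 = 10.
cat         O        E   (O−E)²/E
0          16       10     3.6000
1          20       10    10.0000
2          25       10    22.5000
3           2       10     6.4000
4           2       10     6.4000
5           7       10     0.9000
6          11       10     0.1000
7           8       10     0.4000
8           4       10     3.6000
9           5       10     2.5000
The largest term is for 2: 22.500.

2, 22.500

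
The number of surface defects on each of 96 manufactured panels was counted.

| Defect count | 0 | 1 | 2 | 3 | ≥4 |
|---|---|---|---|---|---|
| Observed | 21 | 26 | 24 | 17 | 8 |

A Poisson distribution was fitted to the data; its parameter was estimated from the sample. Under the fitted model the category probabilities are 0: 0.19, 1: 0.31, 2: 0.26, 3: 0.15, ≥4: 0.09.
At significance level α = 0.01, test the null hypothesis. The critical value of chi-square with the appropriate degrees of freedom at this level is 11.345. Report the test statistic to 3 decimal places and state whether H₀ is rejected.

1.446; do not reject

Expected counts E_i = n·p_i: 96×0.19 = 18.24, 96×0.31 = 29.76, 96×0.26 = 24.96, 96×0.15 = 14.4, 96×0.09 = 8.64.
χ² = (21−18.24)²/18.24 + (26−29.76)²/29.76 + (24−24.96)²/24.96 + (17−14.4)²/14.4 + (8−8.64)²/8.64
   = 0.4176 + 0.4751 + 0.0369 + 0.4694 + 0.0474
Sum = 1.446
df = 3. Since 1.446 < 11.345, we do not reject H₀.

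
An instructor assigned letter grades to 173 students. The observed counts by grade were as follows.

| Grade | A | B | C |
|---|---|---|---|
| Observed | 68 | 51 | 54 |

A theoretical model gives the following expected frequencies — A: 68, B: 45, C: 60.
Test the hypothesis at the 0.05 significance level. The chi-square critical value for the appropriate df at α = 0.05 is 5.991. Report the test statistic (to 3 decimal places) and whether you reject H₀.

A: (68 − 68)²/68 = 0/68 = 0.0000
B: (51 − 45)²/45 = 36/45 = 0.8000
C: (54 − 60)²/60 = 36/60 = 0.6000
Sum = 1.400
df = 2. Since 1.400 < 5.991, we do not reject H₀.

1.400; do not reject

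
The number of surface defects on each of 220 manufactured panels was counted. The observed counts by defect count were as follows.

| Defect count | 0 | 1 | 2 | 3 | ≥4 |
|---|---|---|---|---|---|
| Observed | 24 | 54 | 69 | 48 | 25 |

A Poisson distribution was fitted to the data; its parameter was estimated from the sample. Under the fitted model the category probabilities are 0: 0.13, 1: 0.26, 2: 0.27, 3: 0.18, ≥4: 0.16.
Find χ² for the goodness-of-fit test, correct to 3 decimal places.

Expected counts E_i = n·p_i: 220×0.13 = 28.6, 220×0.26 = 57.2, 220×0.27 = 59.4, 220×0.18 = 39.6, 220×0.16 = 35.2.
0: (24 − 28.6)²/28.6 = 21.16/28.6 = 0.7399
1: (54 − 57.2)²/57.2 = 10.24/57.2 = 0.1790
2: (69 − 59.4)²/59.4 = 92.16/59.4 = 1.5515
3: (48 − 39.6)²/39.6 = 70.56/39.6 = 1.7818
≥4: (25 − 35.2)²/35.2 = 104.04/35.2 = 2.9557
Sum = 7.208

7.208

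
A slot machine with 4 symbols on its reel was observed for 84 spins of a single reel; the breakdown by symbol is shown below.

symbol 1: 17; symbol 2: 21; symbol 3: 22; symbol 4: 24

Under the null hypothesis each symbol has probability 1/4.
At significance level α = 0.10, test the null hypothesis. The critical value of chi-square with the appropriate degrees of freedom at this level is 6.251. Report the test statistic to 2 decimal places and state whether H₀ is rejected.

Under H₀ each category has probability 1/4, so each expected count is 84/4 = 21.
χ² = (17−21)²/21 + (21−21)²/21 + (22−21)²/21 + (24−21)²/21
   = 0.762 + 0.000 + 0.048 + 0.429
Sum = 1.24
df = 3. Since 1.24 < 6.251, we do not reject H₀.

1.24; do not reject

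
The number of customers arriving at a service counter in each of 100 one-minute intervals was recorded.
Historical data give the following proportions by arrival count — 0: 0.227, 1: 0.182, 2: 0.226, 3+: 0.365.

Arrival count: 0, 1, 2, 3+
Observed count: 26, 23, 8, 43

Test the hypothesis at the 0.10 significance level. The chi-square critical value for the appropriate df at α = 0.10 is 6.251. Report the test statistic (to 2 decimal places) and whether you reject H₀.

Expected counts E_i = n·p_i: 100×0.227 = 22.7, 100×0.182 = 18.2, 100×0.226 = 22.6, 100×0.365 = 36.5.
0: (26 − 22.7)²/22.7 = 10.89/22.7 = 0.480
1: (23 − 18.2)²/18.2 = 23.04/18.2 = 1.266
2: (8 − 22.6)²/22.6 = 213.16/22.6 = 9.432
3+: (43 − 36.5)²/36.5 = 42.25/36.5 = 1.158
Sum = 12.34
df = 3. Since 12.34 > 6.251, we reject H₀.

12.34; reject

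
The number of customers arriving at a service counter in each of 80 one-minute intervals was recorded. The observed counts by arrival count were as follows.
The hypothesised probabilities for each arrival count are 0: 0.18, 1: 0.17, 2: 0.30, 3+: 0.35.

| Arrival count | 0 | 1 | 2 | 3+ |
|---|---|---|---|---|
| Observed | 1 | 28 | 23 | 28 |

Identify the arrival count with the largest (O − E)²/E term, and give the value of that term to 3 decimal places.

1, 15.247

Expected counts E_i = n·p_i: 80×0.18 = 14.4, 80×0.17 = 13.6, 80×0.30 = 24, 80×0.35 = 28.
0: (1 − 14.4)²/14.4 = 179.56/14.4 = 12.4694
1: (28 − 13.6)²/13.6 = 207.36/13.6 = 15.2471
2: (23 − 24)²/24 = 1/24 = 0.0417
3+: (28 − 28)²/28 = 0/28 = 0.0000
The largest term is for 1: 15.247.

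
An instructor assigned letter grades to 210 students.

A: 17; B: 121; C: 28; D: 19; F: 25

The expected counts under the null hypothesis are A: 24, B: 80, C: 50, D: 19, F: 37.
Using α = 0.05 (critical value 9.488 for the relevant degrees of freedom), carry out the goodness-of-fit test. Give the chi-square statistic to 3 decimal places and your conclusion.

A: (17 − 24)²/24 = 49/24 = 2.0417
B: (121 − 80)²/80 = 1681/80 = 21.0125
C: (28 − 50)²/50 = 484/50 = 9.6800
D: (19 − 19)²/19 = 0/19 = 0.0000
F: (25 − 37)²/37 = 144/37 = 3.8919
Sum = 36.626
df = 4. Since 36.626 > 9.488, we reject H₀.

36.626; reject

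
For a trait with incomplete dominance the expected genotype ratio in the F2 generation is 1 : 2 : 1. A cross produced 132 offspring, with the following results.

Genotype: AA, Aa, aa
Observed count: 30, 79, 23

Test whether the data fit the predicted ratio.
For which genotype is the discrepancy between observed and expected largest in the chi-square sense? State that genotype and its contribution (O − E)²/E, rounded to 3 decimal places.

Ratio total = 4. Expected counts: 132×1/4 = 33, 132×2/4 = 66, 132×1/4 = 33.
AA: (30 − 33)²/33 = 9/33 = 0.2727
Aa: (79 − 66)²/66 = 169/66 = 2.5606
aa: (23 − 33)²/33 = 100/33 = 3.0303
The largest term is for aa: 3.030.

aa, 3.030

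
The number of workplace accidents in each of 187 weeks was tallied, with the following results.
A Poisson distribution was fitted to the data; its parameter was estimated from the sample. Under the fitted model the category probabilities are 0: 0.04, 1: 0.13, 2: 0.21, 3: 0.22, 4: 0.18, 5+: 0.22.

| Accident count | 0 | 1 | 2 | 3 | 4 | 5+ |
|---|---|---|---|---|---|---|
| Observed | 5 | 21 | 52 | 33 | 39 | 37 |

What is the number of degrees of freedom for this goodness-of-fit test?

4

There are k = 6 categories and 1 parameter estimated from the data, so df = 6 − 1 − 1 = 4.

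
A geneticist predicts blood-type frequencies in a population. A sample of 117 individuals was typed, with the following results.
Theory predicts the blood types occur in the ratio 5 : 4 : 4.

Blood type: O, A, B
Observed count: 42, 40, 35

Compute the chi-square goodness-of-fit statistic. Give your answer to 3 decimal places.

Ratio total = 13. Expected counts: 117×5/13 = 45, 117×4/13 = 36, 117×4/13 = 36.
O: (42 − 45)²/45 = 9/45 = 0.2000
A: (40 − 36)²/36 = 16/36 = 0.4444
B: (35 − 36)²/36 = 1/36 = 0.0278
Sum = 0.672

0.672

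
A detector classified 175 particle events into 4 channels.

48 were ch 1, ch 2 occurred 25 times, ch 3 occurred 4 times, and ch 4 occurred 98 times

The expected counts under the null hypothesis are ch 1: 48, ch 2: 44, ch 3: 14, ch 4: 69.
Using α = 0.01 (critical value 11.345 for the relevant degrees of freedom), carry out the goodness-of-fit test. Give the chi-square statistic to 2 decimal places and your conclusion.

χ² = (48−48)²/48 + (25−44)²/44 + (4−14)²/14 + (98−69)²/69
   = 0.000 + 8.205 + 7.143 + 12.188
Sum = 27.54
df = 3. Since 27.54 > 11.345, we reject H₀.

27.54; reject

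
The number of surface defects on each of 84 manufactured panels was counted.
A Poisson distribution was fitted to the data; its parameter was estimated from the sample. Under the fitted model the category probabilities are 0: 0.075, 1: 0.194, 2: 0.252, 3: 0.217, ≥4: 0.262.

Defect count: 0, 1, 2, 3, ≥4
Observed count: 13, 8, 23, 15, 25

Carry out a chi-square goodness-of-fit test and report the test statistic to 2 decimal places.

12.49

Expected counts E_i = n·p_i: 84×0.075 = 6.3, 84×0.194 = 16.296, 84×0.252 = 21.168, 84×0.217 = 18.228, 84×0.262 = 22.008.
0: (13 − 6.3)²/6.3 = 44.89/6.3 = 7.125
1: (8 − 16.296)²/16.296 = 68.823616/16.296 = 4.223
2: (23 − 21.168)²/21.168 = 3.356224/21.168 = 0.159
3: (15 − 18.228)²/18.228 = 10.419984/18.228 = 0.572
≥4: (25 − 22.008)²/22.008 = 8.952064/22.008 = 0.407
Sum = 12.49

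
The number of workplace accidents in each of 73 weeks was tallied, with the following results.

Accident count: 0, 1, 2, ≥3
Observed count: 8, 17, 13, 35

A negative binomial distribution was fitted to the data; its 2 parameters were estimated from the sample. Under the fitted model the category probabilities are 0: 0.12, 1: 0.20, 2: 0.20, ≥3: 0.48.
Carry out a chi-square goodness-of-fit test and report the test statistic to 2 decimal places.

Expected counts E_i = n·p_i: 73×0.12 = 8.76, 73×0.20 = 14.6, 73×0.20 = 14.6, 73×0.48 = 35.04.
cat         O        E   (O−E)²/E
0           8     8.76      0.066
1          17     14.6      0.395
2          13     14.6      0.175
≥3         35    35.04      0.000
Sum = 0.64

0.64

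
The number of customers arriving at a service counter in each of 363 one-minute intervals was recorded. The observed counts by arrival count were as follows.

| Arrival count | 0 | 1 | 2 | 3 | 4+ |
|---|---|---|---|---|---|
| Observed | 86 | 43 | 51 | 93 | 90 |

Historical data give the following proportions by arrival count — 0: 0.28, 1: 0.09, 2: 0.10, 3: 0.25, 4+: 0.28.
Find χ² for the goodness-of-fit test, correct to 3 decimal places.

13.015

Expected counts E_i = n·p_i: 363×0.28 = 101.64, 363×0.09 = 32.67, 363×0.10 = 36.3, 363×0.25 = 90.75, 363×0.28 = 101.64.
0: (86 − 101.64)²/101.64 = 244.6096/101.64 = 2.4066
1: (43 − 32.67)²/32.67 = 106.7089/32.67 = 3.2663
2: (51 − 36.3)²/36.3 = 216.09/36.3 = 5.9529
3: (93 − 90.75)²/90.75 = 5.0625/90.75 = 0.0558
4+: (90 − 101.64)²/101.64 = 135.4896/101.64 = 1.3330
Sum = 13.015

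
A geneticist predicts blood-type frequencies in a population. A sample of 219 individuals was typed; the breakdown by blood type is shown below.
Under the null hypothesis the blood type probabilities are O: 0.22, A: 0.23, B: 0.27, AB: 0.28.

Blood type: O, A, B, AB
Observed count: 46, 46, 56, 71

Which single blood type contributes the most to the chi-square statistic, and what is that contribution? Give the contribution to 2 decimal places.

AB, 1.53

Expected counts E_i = n·p_i: 219×0.22 = 48.18, 219×0.23 = 50.37, 219×0.27 = 59.13, 219×0.28 = 61.32.
χ² = (46−48.18)²/48.18 + (46−50.37)²/50.37 + (56−59.13)²/59.13 + (71−61.32)²/61.32
   = 0.099 + 0.379 + 0.166 + 1.528
The largest term is for AB: 1.53.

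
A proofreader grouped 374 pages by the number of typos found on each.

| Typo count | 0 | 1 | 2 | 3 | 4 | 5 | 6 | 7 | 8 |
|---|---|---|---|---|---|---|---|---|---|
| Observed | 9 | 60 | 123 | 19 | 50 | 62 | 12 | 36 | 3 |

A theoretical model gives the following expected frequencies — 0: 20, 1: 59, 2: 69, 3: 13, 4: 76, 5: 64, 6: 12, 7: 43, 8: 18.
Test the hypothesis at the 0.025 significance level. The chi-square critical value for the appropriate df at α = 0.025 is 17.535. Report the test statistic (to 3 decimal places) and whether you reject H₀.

73.694; reject

0: (9 − 20)²/20 = 121/20 = 6.0500
1: (60 − 59)²/59 = 1/59 = 0.0169
2: (123 − 69)²/69 = 2916/69 = 42.2609
3: (19 − 13)²/13 = 36/13 = 2.7692
4: (50 − 76)²/76 = 676/76 = 8.8947
5: (62 − 64)²/64 = 4/64 = 0.0625
6: (12 − 12)²/12 = 0/12 = 0.0000
7: (36 − 43)²/43 = 49/43 = 1.1395
8: (3 − 18)²/18 = 225/18 = 12.5000
Sum = 73.694
df = 8. Since 73.694 > 17.535, we reject H₀.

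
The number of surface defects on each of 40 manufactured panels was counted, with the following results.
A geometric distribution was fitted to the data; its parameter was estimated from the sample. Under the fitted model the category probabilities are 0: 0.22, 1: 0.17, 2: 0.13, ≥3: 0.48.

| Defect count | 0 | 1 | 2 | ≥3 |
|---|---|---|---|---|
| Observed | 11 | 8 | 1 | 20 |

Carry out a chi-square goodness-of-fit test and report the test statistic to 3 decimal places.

4.187

Expected counts E_i = n·p_i: 40×0.22 = 8.8, 40×0.17 = 6.8, 40×0.13 = 5.2, 40×0.48 = 19.2.
0: (11 − 8.8)²/8.8 = 4.84/8.8 = 0.5500
1: (8 − 6.8)²/6.8 = 1.44/6.8 = 0.2118
2: (1 − 5.2)²/5.2 = 17.64/5.2 = 3.3923
≥3: (20 − 19.2)²/19.2 = 0.64/19.2 = 0.0333
Sum = 4.187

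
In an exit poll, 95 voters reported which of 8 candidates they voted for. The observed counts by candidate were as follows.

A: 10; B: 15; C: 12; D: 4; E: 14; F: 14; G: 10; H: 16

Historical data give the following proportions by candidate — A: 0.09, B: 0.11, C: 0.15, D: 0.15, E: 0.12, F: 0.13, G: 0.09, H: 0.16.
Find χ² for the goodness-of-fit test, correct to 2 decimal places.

Expected counts E_i = n·p_i: 95×0.09 = 8.55, 95×0.11 = 10.45, 95×0.15 = 14.25, 95×0.15 = 14.25, 95×0.12 = 11.4, 95×0.13 = 12.35, 95×0.09 = 8.55, 95×0.16 = 15.2.
A: (10 − 8.55)²/8.55 = 2.1025/8.55 = 0.246
B: (15 − 10.45)²/10.45 = 20.7025/10.45 = 1.981
C: (12 − 14.25)²/14.25 = 5.0625/14.25 = 0.355
D: (4 − 14.25)²/14.25 = 105.0625/14.25 = 7.373
E: (14 − 11.4)²/11.4 = 6.76/11.4 = 0.593
F: (14 − 12.35)²/12.35 = 2.7225/12.35 = 0.220
G: (10 − 8.55)²/8.55 = 2.1025/8.55 = 0.246
H: (16 − 15.2)²/15.2 = 0.64/15.2 = 0.042
Sum = 11.06

11.06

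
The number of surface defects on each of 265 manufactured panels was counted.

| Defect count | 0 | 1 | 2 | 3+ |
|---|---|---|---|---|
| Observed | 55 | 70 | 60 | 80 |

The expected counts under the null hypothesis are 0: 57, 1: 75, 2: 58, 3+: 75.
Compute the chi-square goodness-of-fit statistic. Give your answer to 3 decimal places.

cat         O        E   (O−E)²/E
0          55       57     0.0702
1          70       75     0.3333
2          60       58     0.0690
3+         80       75     0.3333
Sum = 0.806

0.806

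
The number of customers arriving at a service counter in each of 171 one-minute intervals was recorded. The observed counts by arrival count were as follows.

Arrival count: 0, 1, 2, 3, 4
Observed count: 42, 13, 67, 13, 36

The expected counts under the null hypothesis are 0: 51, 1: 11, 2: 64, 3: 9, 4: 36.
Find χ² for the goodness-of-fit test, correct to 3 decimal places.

3.870

χ² = (42−51)²/51 + (13−11)²/11 + (67−64)²/64 + (13−9)²/9 + (36−36)²/36
   = 1.5882 + 0.3636 + 0.1406 + 1.7778 + 0.0000
Sum = 3.870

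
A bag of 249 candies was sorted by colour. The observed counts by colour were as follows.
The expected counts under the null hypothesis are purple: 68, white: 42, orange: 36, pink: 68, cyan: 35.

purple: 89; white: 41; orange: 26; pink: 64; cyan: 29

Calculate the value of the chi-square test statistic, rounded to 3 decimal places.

cat         O        E   (O−E)²/E
purple     89       68     6.4853
white      41       42     0.0238
orange     26       36     2.7778
pink       64       68     0.2353
cyan       29       35     1.0286
Sum = 10.551

10.551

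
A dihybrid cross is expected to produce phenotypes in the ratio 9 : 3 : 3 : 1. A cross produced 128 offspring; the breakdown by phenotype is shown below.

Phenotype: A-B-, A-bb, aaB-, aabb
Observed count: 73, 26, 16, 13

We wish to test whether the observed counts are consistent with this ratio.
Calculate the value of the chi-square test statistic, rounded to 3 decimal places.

5.972

Ratio total = 16. Expected counts: 128×9/16 = 72, 128×3/16 = 24, 128×3/16 = 24, 128×1/16 = 8.
χ² = (73−72)²/72 + (26−24)²/24 + (16−24)²/24 + (13−8)²/8
   = 0.0139 + 0.1667 + 2.6667 + 3.1250
Sum = 5.972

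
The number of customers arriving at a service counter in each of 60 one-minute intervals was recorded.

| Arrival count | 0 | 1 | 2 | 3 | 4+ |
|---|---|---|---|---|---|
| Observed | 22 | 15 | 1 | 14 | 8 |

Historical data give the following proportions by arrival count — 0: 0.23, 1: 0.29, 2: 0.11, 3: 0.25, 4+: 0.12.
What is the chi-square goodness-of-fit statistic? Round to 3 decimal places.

10.111

Expected counts E_i = n·p_i: 60×0.23 = 13.8, 60×0.29 = 17.4, 60×0.11 = 6.6, 60×0.25 = 15, 60×0.12 = 7.2.
0: (22 − 13.8)²/13.8 = 67.24/13.8 = 4.8725
1: (15 − 17.4)²/17.4 = 5.76/17.4 = 0.3310
2: (1 − 6.6)²/6.6 = 31.36/6.6 = 4.7515
3: (14 − 15)²/15 = 1/15 = 0.0667
4+: (8 − 7.2)²/7.2 = 0.64/7.2 = 0.0889
Sum = 10.111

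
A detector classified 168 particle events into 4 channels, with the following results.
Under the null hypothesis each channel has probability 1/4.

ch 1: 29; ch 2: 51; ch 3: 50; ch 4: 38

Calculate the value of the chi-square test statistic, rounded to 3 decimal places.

Expected count for each of the 4 categories: 168/4 = 42.
χ² = (29−42)²/42 + (51−42)²/42 + (50−42)²/42 + (38−42)²/42
   = 4.0238 + 1.9286 + 1.5238 + 0.3810
Sum = 7.857

7.857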